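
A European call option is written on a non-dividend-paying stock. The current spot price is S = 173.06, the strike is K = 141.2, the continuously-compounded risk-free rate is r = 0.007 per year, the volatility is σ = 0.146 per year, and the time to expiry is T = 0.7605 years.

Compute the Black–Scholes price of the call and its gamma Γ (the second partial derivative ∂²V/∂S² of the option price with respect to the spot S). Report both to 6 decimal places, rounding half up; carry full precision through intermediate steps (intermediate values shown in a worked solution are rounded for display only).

σ√T = 0.146·√0.7605 = 0.127322
d₁ = (ln(S/K) + (r+σ²/2)T) / (σ√T) = (ln(173.06/141.2) + (0.007+0.146²/2)·0.7605) / 0.127322 = (0.203461 + 0.013429) / 0.127322 = 1.703480
d₂ = d₁ − σ√T = 1.703480 − 0.127322 = 1.576158
e^{−rT} = e^{−0.007·0.7605} = 0.994691
N(d₁) = 0.955761,  N(d₂) = 0.942505
Call price V = S·N(d₁) − K·e^{−rT}·N(d₂) = 165.403968 − 132.375169 = 33.028800
φ(d₁) = (1/√(2π))·e^{−d₁²/2} = 0.093494
Γ = φ(d₁) / (S·σ·√T) = 0.004243

price = 33.028800
Γ = 0.004243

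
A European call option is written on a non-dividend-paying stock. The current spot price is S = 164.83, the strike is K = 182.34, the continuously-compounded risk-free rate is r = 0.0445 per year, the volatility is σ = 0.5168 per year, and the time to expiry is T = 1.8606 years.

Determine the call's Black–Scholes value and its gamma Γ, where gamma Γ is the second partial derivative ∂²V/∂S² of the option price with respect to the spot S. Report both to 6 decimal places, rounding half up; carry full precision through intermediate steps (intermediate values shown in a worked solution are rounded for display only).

σ√T = 0.5168·√1.8606 = 0.704935
d₁ = (ln(S/K) + (r+σ²/2)T) / (σ√T) = (ln(164.83/182.34) + (0.0445+0.5168²/2)·1.8606) / 0.704935 = (-0.100958 + 0.331263) / 0.704935 = 0.326704
d₂ = d₁ − σ√T = 0.326704 − 0.704935 = -0.378231
e^{−rT} = e^{−0.0445·1.8606} = 0.920538
N(d₁) = 0.628054,  N(d₂) = 0.352629
Call price V = S·N(d₁) − K·e^{−rT}·N(d₂) = 103.522143 − 59.189186 = 44.332957
φ(d₁) = (1/√(2π))·e^{−d₁²/2} = 0.378210
Γ = φ(d₁) / (S·σ·√T) = 0.003255

price = 44.332957
Γ = 0.003255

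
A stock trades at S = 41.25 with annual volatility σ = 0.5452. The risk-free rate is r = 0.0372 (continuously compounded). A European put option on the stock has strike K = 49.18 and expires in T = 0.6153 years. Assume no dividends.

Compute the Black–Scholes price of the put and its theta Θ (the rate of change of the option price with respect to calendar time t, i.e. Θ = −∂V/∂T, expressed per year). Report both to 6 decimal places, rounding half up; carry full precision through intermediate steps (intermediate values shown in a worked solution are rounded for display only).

σ√T = 0.5452·√0.6153 = 0.427661
d₁ = (ln(S/K) + (r+σ²/2)T) / (σ√T) = (ln(41.25/49.18) + (0.0372+0.5452²/2)·0.6153) / 0.427661 = (-0.175836 + 0.114336) / 0.427661 = -0.143805
d₂ = d₁ − σ√T = -0.143805 − 0.427661 = -0.571466
e^{−rT} = e^{−0.0372·0.6153} = 0.977371
N(−d₁) = 0.557173,  N(−d₂) = 0.716158
Put price V = K·e^{−rT}·N(−d₂) − S·N(−d₁) = 34.423643 − 22.983385 = 11.440258
φ(d₁) = (1/√(2π))·e^{−d₁²/2} = 0.394838
Θ = −S·φ(d₁)·σ/(2√T) + r·K·e^{−rT}·N(−d₂) = −5.660122 + 1.280560 = -4.379563

price = 11.440258
Θ = -4.379563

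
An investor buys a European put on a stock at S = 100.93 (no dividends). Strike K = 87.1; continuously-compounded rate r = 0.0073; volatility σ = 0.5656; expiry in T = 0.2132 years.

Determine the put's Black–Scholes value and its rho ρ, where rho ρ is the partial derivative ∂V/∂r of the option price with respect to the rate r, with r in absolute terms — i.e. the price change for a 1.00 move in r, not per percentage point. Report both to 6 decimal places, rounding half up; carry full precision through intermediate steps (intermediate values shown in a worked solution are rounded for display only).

price = 4.310649
ρ = -6.120066

σ√T = 0.5656·√0.2132 = 0.261158
d₁ = (ln(S/K) + (r+σ²/2)T) / (σ√T) = (ln(100.93/87.1) + (0.0073+0.5656²/2)·0.2132) / 0.261158 = (0.147370 + 0.035658) / 0.261158 = 0.700834
d₂ = d₁ − σ√T = 0.700834 − 0.261158 = 0.439677
e^{−rT} = e^{−0.0073·0.2132} = 0.998445
N(−d₁) = 0.241703,  N(−d₂) = 0.330086
Put price V = K·e^{−rT}·N(−d₂) − S·N(−d₁) = 28.705750 − 24.395101 = 4.310649
ρ = −K·T·e^{−rT}·N(−d₂) = -6.120066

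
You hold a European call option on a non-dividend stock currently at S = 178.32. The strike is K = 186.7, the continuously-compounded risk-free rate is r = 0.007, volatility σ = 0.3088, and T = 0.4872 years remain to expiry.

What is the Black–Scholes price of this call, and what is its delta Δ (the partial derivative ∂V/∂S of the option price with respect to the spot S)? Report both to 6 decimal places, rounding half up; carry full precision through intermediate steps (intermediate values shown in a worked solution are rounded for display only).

price = 12.065935
Δ = 0.464355

σ√T = 0.3088·√0.4872 = 0.215542
d₁ = (ln(S/K) + (r+σ²/2)T) / (σ√T) = (ln(178.32/186.7) + (0.007+0.3088²/2)·0.4872) / 0.215542 = (-0.045923 + 0.026639) / 0.215542 = -0.089467
d₂ = d₁ − σ√T = -0.089467 − 0.215542 = -0.305009
e^{−rT} = e^{−0.007·0.4872} = 0.996595
N(d₁) = 0.464355,  N(d₂) = 0.380180
Call price V = S·N(d₁) − K·e^{−rT}·N(d₂) = 82.803841 − 70.737907 = 12.065935
Δ = N(d₁) = 0.464355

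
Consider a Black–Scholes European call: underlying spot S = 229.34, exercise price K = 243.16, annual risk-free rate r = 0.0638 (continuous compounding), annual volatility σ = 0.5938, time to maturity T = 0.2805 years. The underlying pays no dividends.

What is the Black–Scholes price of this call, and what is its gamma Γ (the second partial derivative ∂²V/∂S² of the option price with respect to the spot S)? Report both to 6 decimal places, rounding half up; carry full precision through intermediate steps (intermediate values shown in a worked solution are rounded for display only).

σ√T = 0.5938·√0.2805 = 0.314490
d₁ = (ln(S/K) + (r+σ²/2)T) / (σ√T) = (ln(229.34/243.16) + (0.0638+0.5938²/2)·0.2805) / 0.314490 = (-0.058514 + 0.067348) / 0.314490 = 0.028089
d₂ = d₁ − σ√T = 0.028089 − 0.314490 = -0.286401
e^{−rT} = e^{−0.0638·0.2805} = 0.982263
N(d₁) = 0.511205,  N(d₂) = 0.387286
Call price V = S·N(d₁) − K·e^{−rT}·N(d₂) = 117.239645 − 92.502073 = 24.737572
φ(d₁) = (1/√(2π))·e^{−d₁²/2} = 0.398785
Γ = φ(d₁) / (S·σ·√T) = 0.005529

price = 24.737572
Γ = 0.005529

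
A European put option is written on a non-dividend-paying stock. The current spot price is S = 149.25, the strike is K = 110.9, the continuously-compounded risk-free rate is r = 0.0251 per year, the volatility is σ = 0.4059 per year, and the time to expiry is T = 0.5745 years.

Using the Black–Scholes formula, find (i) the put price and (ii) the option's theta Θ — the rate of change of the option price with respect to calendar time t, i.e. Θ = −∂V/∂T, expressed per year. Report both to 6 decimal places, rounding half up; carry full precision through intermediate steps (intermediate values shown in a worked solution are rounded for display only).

σ√T = 0.4059·√0.5745 = 0.307655
d₁ = (ln(S/K) + (r+σ²/2)T) / (σ√T) = (ln(149.25/110.9) + (0.0251+0.4059²/2)·0.5745) / 0.307655 = (0.296994 + 0.061746) / 0.307655 = 1.166045
d₂ = d₁ − σ√T = 1.166045 − 0.307655 = 0.858390
e^{−rT} = e^{−0.0251·0.5745} = 0.985684
N(−d₁) = 0.121798,  N(−d₂) = 0.195339
Put price V = K·e^{−rT}·N(−d₂) − S·N(−d₁) = 21.352913 − 18.178372 = 3.174541
φ(d₁) = (1/√(2π))·e^{−d₁²/2} = 0.202145
Θ = −S·φ(d₁)·σ/(2√T) + r·K·e^{−rT}·N(−d₂) = −8.078335 + 0.535958 = -7.542377

price = 3.174541
Θ = -7.542377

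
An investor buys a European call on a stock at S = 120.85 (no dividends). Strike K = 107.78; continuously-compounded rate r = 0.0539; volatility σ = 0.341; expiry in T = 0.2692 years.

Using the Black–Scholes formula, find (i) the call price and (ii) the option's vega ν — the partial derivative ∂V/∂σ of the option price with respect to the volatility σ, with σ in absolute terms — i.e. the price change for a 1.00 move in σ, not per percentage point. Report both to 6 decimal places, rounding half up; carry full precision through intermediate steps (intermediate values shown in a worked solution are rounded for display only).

σ√T = 0.341·√0.2692 = 0.176926
d₁ = (ln(S/K) + (r+σ²/2)T) / (σ√T) = (ln(120.85/107.78) + (0.0539+0.341²/2)·0.2692) / 0.176926 = (0.114458 + 0.030161) / 0.176926 = 0.817399
d₂ = d₁ − σ√T = 0.817399 − 0.176926 = 0.640473
e^{−rT} = e^{−0.0539·0.2692} = 0.985595
N(d₁) = 0.793150,  N(d₂) = 0.739068
Call price V = S·N(d₁) − K·e^{−rT}·N(d₂) = 95.852166 − 78.509236 = 17.342930
φ(d₁) = (1/√(2π))·e^{−d₁²/2} = 0.285644
ν = S·φ(d₁)·√T = 17.910557

price = 17.342930
ν = 17.910557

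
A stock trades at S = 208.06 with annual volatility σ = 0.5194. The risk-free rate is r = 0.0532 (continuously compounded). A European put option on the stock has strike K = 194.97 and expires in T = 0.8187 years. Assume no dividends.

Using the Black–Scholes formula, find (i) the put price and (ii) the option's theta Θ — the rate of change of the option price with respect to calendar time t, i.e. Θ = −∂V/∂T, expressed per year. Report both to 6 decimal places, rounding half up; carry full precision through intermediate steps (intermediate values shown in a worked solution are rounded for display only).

σ√T = 0.5194·√0.8187 = 0.469964
d₁ = (ln(S/K) + (r+σ²/2)T) / (σ√T) = (ln(208.06/194.97) + (0.0532+0.5194²/2)·0.8187) / 0.469964 = (0.064981 + 0.153988) / 0.469964 = 0.465927
d₂ = d₁ − σ√T = 0.465927 − 0.469964 = -0.004037
e^{−rT} = e^{−0.0532·0.8187} = 0.957380
N(−d₁) = 0.320634,  N(−d₂) = 0.501611
Put price V = K·e^{−rT}·N(−d₂) − S·N(−d₁) = 93.630827 − 66.711116 = 26.919711
φ(d₁) = (1/√(2π))·e^{−d₁²/2} = 0.357907
Θ = −S·φ(d₁)·σ/(2√T) + r·K·e^{−rT}·N(−d₂) = −21.373136 + 4.981160 = -16.391976

price = 26.919711
Θ = -16.391976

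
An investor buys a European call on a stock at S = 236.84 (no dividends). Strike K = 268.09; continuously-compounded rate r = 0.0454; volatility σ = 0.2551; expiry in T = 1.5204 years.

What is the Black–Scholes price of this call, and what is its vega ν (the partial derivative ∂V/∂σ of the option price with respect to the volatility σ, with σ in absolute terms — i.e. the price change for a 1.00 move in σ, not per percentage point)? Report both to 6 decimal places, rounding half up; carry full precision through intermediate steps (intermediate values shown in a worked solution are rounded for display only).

price = 24.207814
ν = 116.487433

σ√T = 0.2551·√1.5204 = 0.314550
d₁ = (ln(S/K) + (r+σ²/2)T) / (σ√T) = (ln(236.84/268.09) + (0.0454+0.2551²/2)·1.5204) / 0.314550 = (-0.123938 + 0.118497) / 0.314550 = -0.017298
d₂ = d₁ − σ√T = -0.017298 − 0.314550 = -0.331848
e^{−rT} = e^{−0.0454·1.5204} = 0.933302
N(d₁) = 0.493100,  N(d₂) = 0.370002
Call price V = S·N(d₁) − K·e^{−rT}·N(d₂) = 116.785698 − 92.577883 = 24.207814
φ(d₁) = (1/√(2π))·e^{−d₁²/2} = 0.398883
ν = S·φ(d₁)·√T = 116.487433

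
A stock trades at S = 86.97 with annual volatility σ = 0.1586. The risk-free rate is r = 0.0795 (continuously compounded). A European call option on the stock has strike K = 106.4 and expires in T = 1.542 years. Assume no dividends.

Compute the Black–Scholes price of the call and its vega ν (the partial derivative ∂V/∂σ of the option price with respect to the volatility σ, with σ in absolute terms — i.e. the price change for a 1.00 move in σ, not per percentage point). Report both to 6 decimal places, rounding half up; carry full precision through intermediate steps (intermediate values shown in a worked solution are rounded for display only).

σ√T = 0.1586·√1.542 = 0.196945
d₁ = (ln(S/K) + (r+σ²/2)T) / (σ√T) = (ln(86.97/106.4) + (0.0795+0.1586²/2)·1.542) / 0.196945 = (-0.201642 + 0.141983) / 0.196945 = -0.302925
d₂ = d₁ − σ√T = -0.302925 − 0.196945 = -0.499870
e^{−rT} = e^{−0.0795·1.542} = 0.884627
N(d₁) = 0.380973,  N(d₂) = 0.308583
Call price V = S·N(d₁) − K·e^{−rT}·N(d₂) = 33.133262 − 29.045188 = 4.088075
φ(d₁) = (1/√(2π))·e^{−d₁²/2} = 0.381052
ν = S·φ(d₁)·√T = 41.152432

price = 4.088075
ν = 41.152432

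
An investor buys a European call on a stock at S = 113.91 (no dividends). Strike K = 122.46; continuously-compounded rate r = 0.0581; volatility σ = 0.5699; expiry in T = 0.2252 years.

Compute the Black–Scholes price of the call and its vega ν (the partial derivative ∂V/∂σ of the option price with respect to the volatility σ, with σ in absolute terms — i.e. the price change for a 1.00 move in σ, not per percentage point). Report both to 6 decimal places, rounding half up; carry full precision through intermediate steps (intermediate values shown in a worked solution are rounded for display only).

price = 9.448173
ν = 21.489361

σ√T = 0.5699·√0.2252 = 0.270447
d₁ = (ln(S/K) + (r+σ²/2)T) / (σ√T) = (ln(113.91/122.46) + (0.0581+0.5699²/2)·0.2252) / 0.270447 = (-0.072376 + 0.049655) / 0.270447 = -0.084012
d₂ = d₁ − σ√T = -0.084012 − 0.270447 = -0.354459
e^{−rT} = e^{−0.0581·0.2252} = 0.987001
N(d₁) = 0.466524,  N(d₂) = 0.361497
Call price V = S·N(d₁) − K·e^{−rT}·N(d₂) = 53.141697 − 43.693524 = 9.448173
φ(d₁) = (1/√(2π))·e^{−d₁²/2} = 0.397537
ν = S·φ(d₁)·√T = 21.489361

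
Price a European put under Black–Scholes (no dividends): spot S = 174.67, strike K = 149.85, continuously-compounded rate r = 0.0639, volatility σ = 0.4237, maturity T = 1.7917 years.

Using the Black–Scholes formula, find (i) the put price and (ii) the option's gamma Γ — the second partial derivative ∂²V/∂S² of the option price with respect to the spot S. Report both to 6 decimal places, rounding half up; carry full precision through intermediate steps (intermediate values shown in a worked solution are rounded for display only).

σ√T = 0.4237·√1.7917 = 0.567141
d₁ = (ln(S/K) + (r+σ²/2)T) / (σ√T) = (ln(174.67/149.85) + (0.0639+0.4237²/2)·1.7917) / 0.567141 = (0.153264 + 0.275314) / 0.567141 = 0.755681
d₂ = d₁ − σ√T = 0.755681 − 0.567141 = 0.188540
e^{−rT} = e^{−0.0639·1.7917} = 0.891821
N(−d₁) = 0.224920,  N(−d₂) = 0.425227
Put price V = K·e^{−rT}·N(−d₂) − S·N(−d₁) = 56.827038 − 39.286811 = 17.540227
φ(d₁) = (1/√(2π))·e^{−d₁²/2} = 0.299852
Γ = φ(d₁) / (S·σ·√T) = 0.003027

price = 17.540227
Γ = 0.003027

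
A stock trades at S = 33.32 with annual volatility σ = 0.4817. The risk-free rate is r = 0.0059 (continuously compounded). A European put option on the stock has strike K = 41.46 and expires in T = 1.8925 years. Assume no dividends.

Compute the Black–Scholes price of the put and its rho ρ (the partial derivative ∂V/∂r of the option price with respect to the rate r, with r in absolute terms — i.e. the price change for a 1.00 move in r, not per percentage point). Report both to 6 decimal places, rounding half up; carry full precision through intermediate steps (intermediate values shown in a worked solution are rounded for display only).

price = 13.936546
ρ = -57.442459

σ√T = 0.4817·√1.8925 = 0.662666
d₁ = (ln(S/K) + (r+σ²/2)T) / (σ√T) = (ln(33.32/41.46) + (0.0059+0.4817²/2)·1.8925) / 0.662666 = (-0.218571 + 0.230729) / 0.662666 = 0.018346
d₂ = d₁ − σ√T = 0.018346 − 0.662666 = -0.644320
e^{−rT} = e^{−0.0059·1.8925} = 0.988896
N(−d₁) = 0.492681,  N(−d₂) = 0.740316
Put price V = K·e^{−rT}·N(−d₂) − S·N(−d₁) = 30.352687 − 16.416141 = 13.936546
ρ = −K·T·e^{−rT}·N(−d₂) = -57.442459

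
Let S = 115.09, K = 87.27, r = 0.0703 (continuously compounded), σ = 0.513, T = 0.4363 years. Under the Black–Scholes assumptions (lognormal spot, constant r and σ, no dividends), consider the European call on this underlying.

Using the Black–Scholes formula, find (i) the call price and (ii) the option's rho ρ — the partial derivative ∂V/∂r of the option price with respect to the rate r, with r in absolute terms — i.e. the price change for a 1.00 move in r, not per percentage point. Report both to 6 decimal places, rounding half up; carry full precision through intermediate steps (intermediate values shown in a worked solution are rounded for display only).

σ√T = 0.513·√0.4363 = 0.338852
d₁ = (ln(S/K) + (r+σ²/2)T) / (σ√T) = (ln(115.09/87.27) + (0.0703+0.513²/2)·0.4363) / 0.338852 = (0.276708 + 0.088082) / 0.338852 = 1.076547
d₂ = d₁ − σ√T = 1.076547 − 0.338852 = 0.737695
e^{−rT} = e^{−0.0703·0.4363} = 0.969794
N(d₁) = 0.859159,  N(d₂) = 0.769650
Call price V = S·N(d₁) − K·e^{−rT}·N(d₂) = 98.880557 − 65.138477 = 33.742080
ρ = K·T·e^{−rT}·N(d₂) = 28.419918

price = 33.742080
ρ = 28.419918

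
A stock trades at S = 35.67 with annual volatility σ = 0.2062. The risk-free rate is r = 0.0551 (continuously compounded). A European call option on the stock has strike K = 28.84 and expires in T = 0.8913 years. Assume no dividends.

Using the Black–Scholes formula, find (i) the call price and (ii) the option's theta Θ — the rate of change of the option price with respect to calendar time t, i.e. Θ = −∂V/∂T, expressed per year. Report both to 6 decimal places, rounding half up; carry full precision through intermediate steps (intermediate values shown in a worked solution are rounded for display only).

price = 8.463660
Θ = -1.902093

σ√T = 0.2062·√0.8913 = 0.194671
d₁ = (ln(S/K) + (r+σ²/2)T) / (σ√T) = (ln(35.67/28.84) + (0.0551+0.2062²/2)·0.8913) / 0.194671 = (0.212547 + 0.068059) / 0.194671 = 1.441437
d₂ = d₁ − σ√T = 1.441437 − 0.194671 = 1.246767
e^{−rT} = e^{−0.0551·0.8913} = 0.952076
N(d₁) = 0.925269,  N(d₂) = 0.893758
Call price V = S·N(d₁) − K·e^{−rT}·N(d₂) = 33.004361 − 24.540701 = 8.463660
φ(d₁) = (1/√(2π))·e^{−d₁²/2} = 0.141167
Θ = −S·φ(d₁)·σ/(2√T) − r·K·e^{−rT}·N(d₂) = −0.549900 − 1.352193 = -1.902093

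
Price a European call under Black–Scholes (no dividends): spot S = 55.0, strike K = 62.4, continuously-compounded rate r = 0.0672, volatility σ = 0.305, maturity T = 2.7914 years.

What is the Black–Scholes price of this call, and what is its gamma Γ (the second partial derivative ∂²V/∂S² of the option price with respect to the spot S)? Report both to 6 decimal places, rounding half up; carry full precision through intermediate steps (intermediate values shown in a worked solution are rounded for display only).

σ√T = 0.305·√2.7914 = 0.509578
d₁ = (ln(S/K) + (r+σ²/2)T) / (σ√T) = (ln(55.0/62.4) + (0.0672+0.305²/2)·2.7914) / 0.509578 = (-0.126232 + 0.317417) / 0.509578 = 0.375183
d₂ = d₁ − σ√T = 0.375183 − 0.509578 = -0.134395
e^{−rT} = e^{−0.0672·2.7914} = 0.828961
N(d₁) = 0.646238,  N(d₂) = 0.446545
Call price V = S·N(d₁) − K·e^{−rT}·N(d₂) = 35.543075 − 23.098506 = 12.444569
φ(d₁) = (1/√(2π))·e^{−d₁²/2} = 0.371830
Γ = φ(d₁) / (S·σ·√T) = 0.013267

price = 12.444569
Γ = 0.013267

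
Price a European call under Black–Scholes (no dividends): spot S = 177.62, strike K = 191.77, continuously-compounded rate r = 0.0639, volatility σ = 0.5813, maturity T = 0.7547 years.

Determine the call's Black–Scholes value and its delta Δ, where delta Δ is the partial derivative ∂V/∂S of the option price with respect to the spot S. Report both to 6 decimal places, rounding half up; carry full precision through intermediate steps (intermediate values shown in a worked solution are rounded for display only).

σ√T = 0.5813·√0.7547 = 0.504995
d₁ = (ln(S/K) + (r+σ²/2)T) / (σ√T) = (ln(177.62/191.77) + (0.0639+0.5813²/2)·0.7547) / 0.504995 = (-0.076650 + 0.175736) / 0.504995 = 0.196210
d₂ = d₁ − σ√T = 0.196210 − 0.504995 = -0.308785
e^{−rT} = e^{−0.0639·0.7547} = 0.952919
N(d₁) = 0.577777,  N(d₂) = 0.378742
Call price V = S·N(d₁) − K·e^{−rT}·N(d₂) = 102.624780 − 69.211876 = 33.412904
Δ = N(d₁) = 0.577777

price = 33.412904
Δ = 0.577777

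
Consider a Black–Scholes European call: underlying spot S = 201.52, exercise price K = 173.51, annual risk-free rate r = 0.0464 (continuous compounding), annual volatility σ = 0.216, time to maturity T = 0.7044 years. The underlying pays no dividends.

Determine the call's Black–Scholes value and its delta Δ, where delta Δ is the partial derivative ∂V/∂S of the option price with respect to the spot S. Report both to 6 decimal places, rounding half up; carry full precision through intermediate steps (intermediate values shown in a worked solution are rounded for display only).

price = 36.330137
Δ = 0.863558

σ√T = 0.216·√0.7044 = 0.181286
d₁ = (ln(S/K) + (r+σ²/2)T) / (σ√T) = (ln(201.52/173.51) + (0.0464+0.216²/2)·0.7044) / 0.181286 = (0.149653 + 0.049116) / 0.181286 = 1.096445
d₂ = d₁ − σ√T = 1.096445 − 0.181286 = 0.915160
e^{−rT} = e^{−0.0464·0.7044} = 0.967844
N(d₁) = 0.863558,  N(d₂) = 0.819946
Call price V = S·N(d₁) − K·e^{−rT}·N(d₂) = 174.024214 − 137.694077 = 36.330137
Δ = N(d₁) = 0.863558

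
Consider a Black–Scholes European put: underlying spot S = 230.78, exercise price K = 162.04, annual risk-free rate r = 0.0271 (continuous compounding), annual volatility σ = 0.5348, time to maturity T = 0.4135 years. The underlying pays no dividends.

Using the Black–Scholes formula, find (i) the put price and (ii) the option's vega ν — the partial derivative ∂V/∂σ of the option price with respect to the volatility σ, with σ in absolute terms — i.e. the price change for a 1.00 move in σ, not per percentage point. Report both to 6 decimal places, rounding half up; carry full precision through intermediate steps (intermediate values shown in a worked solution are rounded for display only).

σ√T = 0.5348·√0.4135 = 0.343898
d₁ = (ln(S/K) + (r+σ²/2)T) / (σ√T) = (ln(230.78/162.04) + (0.0271+0.5348²/2)·0.4135) / 0.343898 = (0.353622 + 0.070339) / 0.343898 = 1.232810
d₂ = d₁ − σ√T = 1.232810 − 0.343898 = 0.888912
e^{−rT} = e^{−0.0271·0.4135} = 0.988857
N(−d₁) = 0.108823,  N(−d₂) = 0.187025
Put price V = K·e^{−rT}·N(−d₂) − S·N(−d₁) = 29.967856 − 25.114263 = 4.853593
φ(d₁) = (1/√(2π))·e^{−d₁²/2} = 0.186589
ν = S·φ(d₁)·√T = 27.689898

price = 4.853593
ν = 27.689898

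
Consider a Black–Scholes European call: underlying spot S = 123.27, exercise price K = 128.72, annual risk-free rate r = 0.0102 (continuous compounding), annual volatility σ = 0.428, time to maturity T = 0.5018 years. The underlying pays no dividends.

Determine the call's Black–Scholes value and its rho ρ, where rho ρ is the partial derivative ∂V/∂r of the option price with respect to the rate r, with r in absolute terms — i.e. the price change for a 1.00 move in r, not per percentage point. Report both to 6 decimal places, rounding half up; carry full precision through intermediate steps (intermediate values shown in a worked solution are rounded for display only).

σ√T = 0.428·√0.5018 = 0.303186
d₁ = (ln(S/K) + (r+σ²/2)T) / (σ√T) = (ln(123.27/128.72) + (0.0102+0.428²/2)·0.5018) / 0.303186 = (-0.043262 + 0.051079) / 0.303186 = 0.025782
d₂ = d₁ − σ√T = 0.025782 − 0.303186 = -0.277404
e^{−rT} = e^{−0.0102·0.5018} = 0.994895
N(d₁) = 0.510284,  N(d₂) = 0.390735
Call price V = S·N(d₁) − K·e^{−rT}·N(d₂) = 62.902766 − 50.038641 = 12.864124
ρ = K·T·e^{−rT}·N(d₂) = 25.109390

price = 12.864124
ρ = 25.109390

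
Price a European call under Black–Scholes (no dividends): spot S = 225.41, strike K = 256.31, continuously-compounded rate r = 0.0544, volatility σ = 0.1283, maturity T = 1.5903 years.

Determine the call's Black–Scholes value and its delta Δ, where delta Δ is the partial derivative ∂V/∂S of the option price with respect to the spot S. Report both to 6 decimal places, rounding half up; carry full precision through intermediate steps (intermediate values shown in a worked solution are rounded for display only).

σ√T = 0.1283·√1.5903 = 0.161795
d₁ = (ln(S/K) + (r+σ²/2)T) / (σ√T) = (ln(225.41/256.31) + (0.0544+0.1283²/2)·1.5903) / 0.161795 = (-0.128467 + 0.099601) / 0.161795 = -0.178407
d₂ = d₁ − σ√T = -0.178407 − 0.161795 = -0.340203
e^{−rT} = e^{−0.0544·1.5903} = 0.917124
N(d₁) = 0.429202,  N(d₂) = 0.366852
Call price V = S·N(d₁) − K·e^{−rT}·N(d₂) = 96.746321 − 86.235192 = 10.511129
Δ = N(d₁) = 0.429202

price = 10.511129
Δ = 0.429202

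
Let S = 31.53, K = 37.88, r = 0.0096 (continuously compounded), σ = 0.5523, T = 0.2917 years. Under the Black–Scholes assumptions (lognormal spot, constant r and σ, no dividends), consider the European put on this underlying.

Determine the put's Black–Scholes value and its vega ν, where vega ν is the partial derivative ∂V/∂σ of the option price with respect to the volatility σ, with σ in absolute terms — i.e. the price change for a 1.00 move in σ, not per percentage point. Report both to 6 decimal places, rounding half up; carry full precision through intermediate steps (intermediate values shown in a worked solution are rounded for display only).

price = 7.954059
ν = 6.121178

σ√T = 0.5523·√0.2917 = 0.298293
d₁ = (ln(S/K) + (r+σ²/2)T) / (σ√T) = (ln(31.53/37.88) + (0.0096+0.5523²/2)·0.2917) / 0.298293 = (-0.183484 + 0.047290) / 0.298293 = -0.456578
d₂ = d₁ − σ√T = -0.456578 − 0.298293 = -0.754871
e^{−rT} = e^{−0.0096·0.2917} = 0.997204
N(−d₁) = 0.676013,  N(−d₂) = 0.774837
Put price V = K·e^{−rT}·N(−d₂) − S·N(−d₁) = 29.268743 − 21.314683 = 7.954059
φ(d₁) = (1/√(2π))·e^{−d₁²/2} = 0.359454
ν = S·φ(d₁)·√T = 6.121178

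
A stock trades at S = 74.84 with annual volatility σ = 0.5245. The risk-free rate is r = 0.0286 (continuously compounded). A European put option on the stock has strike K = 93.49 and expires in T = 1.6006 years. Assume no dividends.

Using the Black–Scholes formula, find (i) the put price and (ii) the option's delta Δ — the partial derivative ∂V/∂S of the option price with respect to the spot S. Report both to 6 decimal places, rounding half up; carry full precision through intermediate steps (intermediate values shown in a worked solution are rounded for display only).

price = 29.290875
Δ = -0.473904

σ√T = 0.5245·√1.6006 = 0.663570
d₁ = (ln(S/K) + (r+σ²/2)T) / (σ√T) = (ln(74.84/93.49) + (0.0286+0.5245²/2)·1.6006) / 0.663570 = (-0.222502 + 0.265940) / 0.663570 = 0.065461
d₂ = d₁ − σ√T = 0.065461 − 0.663570 = -0.598109
e^{−rT} = e^{−0.0286·1.6006} = 0.955255
N(−d₁) = 0.473904,  N(−d₂) = 0.725117
Put price V = K·e^{−rT}·N(−d₂) − S·N(−d₁) = 64.757814 − 35.466939 = 29.290875
Δ = −N(−d₁) = -0.473904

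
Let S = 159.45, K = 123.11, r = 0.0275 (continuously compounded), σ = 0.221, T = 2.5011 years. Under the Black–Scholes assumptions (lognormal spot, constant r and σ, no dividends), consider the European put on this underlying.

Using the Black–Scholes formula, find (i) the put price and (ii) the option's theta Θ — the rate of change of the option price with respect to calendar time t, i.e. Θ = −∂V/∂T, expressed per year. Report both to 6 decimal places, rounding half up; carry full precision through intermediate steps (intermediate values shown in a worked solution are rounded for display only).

price = 4.397476
Θ = -1.691358

σ√T = 0.221·√2.5011 = 0.349509
d₁ = (ln(S/K) + (r+σ²/2)T) / (σ√T) = (ln(159.45/123.11) + (0.0275+0.221²/2)·2.5011) / 0.349509 = (0.258652 + 0.129858) / 0.349509 = 1.111591
d₂ = d₁ − σ√T = 1.111591 − 0.349509 = 0.762082
e^{−rT} = e^{−0.0275·2.5011} = 0.933532
N(−d₁) = 0.133157,  N(−d₂) = 0.223005
Put price V = K·e^{−rT}·N(−d₂) − S·N(−d₁) = 25.629370 − 21.231894 = 4.397476
φ(d₁) = (1/√(2π))·e^{−d₁²/2} = 0.215078
Θ = −S·φ(d₁)·σ/(2√T) + r·K·e^{−rT}·N(−d₂) = −2.396165 + 0.704808 = -1.691358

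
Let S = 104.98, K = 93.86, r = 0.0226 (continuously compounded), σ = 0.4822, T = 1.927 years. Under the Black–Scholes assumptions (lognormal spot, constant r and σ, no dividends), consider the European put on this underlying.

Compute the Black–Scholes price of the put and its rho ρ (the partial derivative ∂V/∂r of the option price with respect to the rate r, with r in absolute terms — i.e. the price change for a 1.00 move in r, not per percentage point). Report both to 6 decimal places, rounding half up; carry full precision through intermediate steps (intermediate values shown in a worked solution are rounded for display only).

price = 18.636829
ρ = -93.638734

σ√T = 0.4822·√1.927 = 0.669373
d₁ = (ln(S/K) + (r+σ²/2)T) / (σ√T) = (ln(104.98/93.86) + (0.0226+0.4822²/2)·1.927) / 0.669373 = (0.111966 + 0.267580) / 0.669373 = 0.567017
d₂ = d₁ − σ√T = 0.567017 − 0.669373 = -0.102356
e^{−rT} = e^{−0.0226·1.927} = 0.957384
N(−d₁) = 0.285351,  N(−d₂) = 0.540763
Put price V = K·e^{−rT}·N(−d₂) − S·N(−d₁) = 48.593012 − 29.956183 = 18.636829
ρ = −K·T·e^{−rT}·N(−d₂) = -93.638734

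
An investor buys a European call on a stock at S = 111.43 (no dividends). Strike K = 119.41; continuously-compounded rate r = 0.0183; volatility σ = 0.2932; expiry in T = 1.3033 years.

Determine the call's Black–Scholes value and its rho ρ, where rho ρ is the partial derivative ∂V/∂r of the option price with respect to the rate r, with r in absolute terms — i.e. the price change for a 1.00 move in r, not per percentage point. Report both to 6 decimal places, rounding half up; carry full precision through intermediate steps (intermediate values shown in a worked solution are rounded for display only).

price = 12.708455
ρ = 57.902851

σ√T = 0.2932·√1.3033 = 0.334723
d₁ = (ln(S/K) + (r+σ²/2)T) / (σ√T) = (ln(111.43/119.41) + (0.0183+0.2932²/2)·1.3033) / 0.334723 = (-0.069166 + 0.079870) / 0.334723 = 0.031978
d₂ = d₁ − σ√T = 0.031978 − 0.334723 = -0.302745
e^{−rT} = e^{−0.0183·1.3033} = 0.976432
N(d₁) = 0.512755,  N(d₂) = 0.381042
Call price V = S·N(d₁) − K·e^{−rT}·N(d₂) = 57.136331 − 44.427876 = 12.708455
ρ = K·T·e^{−rT}·N(d₂) = 57.902851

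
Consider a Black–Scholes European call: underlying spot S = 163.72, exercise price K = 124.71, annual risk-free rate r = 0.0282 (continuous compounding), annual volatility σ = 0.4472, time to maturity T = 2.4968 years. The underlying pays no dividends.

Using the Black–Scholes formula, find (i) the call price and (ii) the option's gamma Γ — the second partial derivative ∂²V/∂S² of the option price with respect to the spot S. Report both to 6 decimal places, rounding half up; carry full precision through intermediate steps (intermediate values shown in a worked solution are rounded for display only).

σ√T = 0.4472·√2.4968 = 0.706633
d₁ = (ln(S/K) + (r+σ²/2)T) / (σ√T) = (ln(163.72/124.71) + (0.0282+0.4472²/2)·2.4968) / 0.706633 = (0.272167 + 0.320075) / 0.706633 = 0.838118
d₂ = d₁ − σ√T = 0.838118 − 0.706633 = 0.131485
e^{−rT} = e^{−0.0282·2.4968} = 0.932012
N(d₁) = 0.799018,  N(d₂) = 0.552304
Call price V = S·N(d₁) − K·e^{−rT}·N(d₂) = 130.815171 − 64.194973 = 66.620198
φ(d₁) = (1/√(2π))·e^{−d₁²/2} = 0.280787
Γ = φ(d₁) / (S·σ·√T) = 0.002427

price = 66.620198
Γ = 0.002427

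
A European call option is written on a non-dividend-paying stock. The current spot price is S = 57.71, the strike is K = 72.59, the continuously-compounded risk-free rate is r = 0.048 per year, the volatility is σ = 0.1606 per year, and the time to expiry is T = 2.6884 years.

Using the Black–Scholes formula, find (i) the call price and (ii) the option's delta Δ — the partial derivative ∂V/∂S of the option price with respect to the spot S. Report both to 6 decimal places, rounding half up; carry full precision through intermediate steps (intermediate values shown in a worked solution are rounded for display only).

σ√T = 0.1606·√2.6884 = 0.263325
d₁ = (ln(S/K) + (r+σ²/2)T) / (σ√T) = (ln(57.71/72.59) + (0.048+0.1606²/2)·2.6884) / 0.263325 = (-0.229397 + 0.163713) / 0.263325 = -0.249438
d₂ = d₁ − σ√T = -0.249438 − 0.263325 = -0.512764
e^{−rT} = e^{−0.048·2.6884} = 0.878936
N(d₁) = 0.401511,  N(d₂) = 0.304058
Call price V = S·N(d₁) − K·e^{−rT}·N(d₂) = 23.171192 − 19.399520 = 3.771672
Δ = N(d₁) = 0.401511

price = 3.771672
Δ = 0.401511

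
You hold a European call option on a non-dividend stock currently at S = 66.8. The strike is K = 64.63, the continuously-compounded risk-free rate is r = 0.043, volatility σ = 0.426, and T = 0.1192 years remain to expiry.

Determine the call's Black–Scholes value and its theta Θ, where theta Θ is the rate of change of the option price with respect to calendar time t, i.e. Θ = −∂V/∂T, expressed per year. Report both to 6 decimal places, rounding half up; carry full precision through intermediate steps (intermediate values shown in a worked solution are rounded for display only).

σ√T = 0.426·√0.1192 = 0.147078
d₁ = (ln(S/K) + (r+σ²/2)T) / (σ√T) = (ln(66.8/64.63) + (0.043+0.426²/2)·0.1192) / 0.147078 = (0.033024 + 0.015942) / 0.147078 = 0.332925
d₂ = d₁ − σ√T = 0.332925 − 0.147078 = 0.185847
e^{−rT} = e^{−0.043·0.1192} = 0.994888
N(d₁) = 0.630405,  N(d₂) = 0.573718
Call price V = S·N(d₁) − K·e^{−rT}·N(d₂) = 42.111025 − 36.889803 = 5.221222
φ(d₁) = (1/√(2π))·e^{−d₁²/2} = 0.377435
Θ = −S·φ(d₁)·σ/(2√T) − r·K·e^{−rT}·N(d₂) = −15.554627 − 1.586262 = -17.140889

price = 5.221222
Θ = -17.140889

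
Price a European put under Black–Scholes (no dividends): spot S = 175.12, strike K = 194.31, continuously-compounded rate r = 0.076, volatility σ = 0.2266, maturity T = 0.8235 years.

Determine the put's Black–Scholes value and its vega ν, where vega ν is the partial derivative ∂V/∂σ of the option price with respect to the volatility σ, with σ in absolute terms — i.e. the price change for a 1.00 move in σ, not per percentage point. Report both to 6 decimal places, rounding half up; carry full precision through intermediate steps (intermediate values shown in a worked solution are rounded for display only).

σ√T = 0.2266·√0.8235 = 0.205632
d₁ = (ln(S/K) + (r+σ²/2)T) / (σ√T) = (ln(175.12/194.31) + (0.076+0.2266²/2)·0.8235) / 0.205632 = (-0.103983 + 0.083728) / 0.205632 = -0.098501
d₂ = d₁ − σ√T = -0.098501 − 0.205632 = -0.304134
e^{−rT} = e^{−0.076·0.8235} = 0.939332
N(−d₁) = 0.539233,  N(−d₂) = 0.619487
Put price V = K·e^{−rT}·N(−d₂) − S·N(−d₁) = 113.069776 − 94.430443 = 18.639333
φ(d₁) = (1/√(2π))·e^{−d₁²/2} = 0.397012
ν = S·φ(d₁)·√T = 63.091486

price = 18.639333
ν = 63.091486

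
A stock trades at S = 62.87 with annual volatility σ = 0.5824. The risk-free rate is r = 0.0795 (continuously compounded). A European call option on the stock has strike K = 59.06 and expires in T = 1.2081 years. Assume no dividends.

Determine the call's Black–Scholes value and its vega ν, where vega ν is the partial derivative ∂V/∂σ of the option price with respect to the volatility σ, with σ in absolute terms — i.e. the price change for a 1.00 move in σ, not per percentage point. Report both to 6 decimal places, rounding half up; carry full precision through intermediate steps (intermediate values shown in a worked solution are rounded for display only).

σ√T = 0.5824·√1.2081 = 0.640137
d₁ = (ln(S/K) + (r+σ²/2)T) / (σ√T) = (ln(62.87/59.06) + (0.0795+0.5824²/2)·1.2081) / 0.640137 = (0.062515 + 0.300932) / 0.640137 = 0.567764
d₂ = d₁ − σ√T = 0.567764 − 0.640137 = -0.072373
e^{−rT} = e^{−0.0795·1.2081} = 0.908424
N(d₁) = 0.714902,  N(d₂) = 0.471153
Call price V = S·N(d₁) − K·e^{−rT}·N(d₂) = 44.945917 − 25.278060 = 19.667856
φ(d₁) = (1/√(2π))·e^{−d₁²/2} = 0.339556
ν = S·φ(d₁)·√T = 23.464225

price = 19.667856
ν = 23.464225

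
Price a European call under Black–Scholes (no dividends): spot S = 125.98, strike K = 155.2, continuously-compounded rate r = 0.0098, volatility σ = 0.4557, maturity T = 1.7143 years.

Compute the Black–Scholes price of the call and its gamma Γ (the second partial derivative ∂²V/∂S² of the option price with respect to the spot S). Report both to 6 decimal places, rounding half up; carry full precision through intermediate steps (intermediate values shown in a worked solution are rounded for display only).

σ√T = 0.4557·√1.7143 = 0.596654
d₁ = (ln(S/K) + (r+σ²/2)T) / (σ√T) = (ln(125.98/155.2) + (0.0098+0.4557²/2)·1.7143) / 0.596654 = (-0.208591 + 0.194798) / 0.596654 = -0.023118
d₂ = d₁ − σ√T = -0.023118 − 0.596654 = -0.619772
e^{−rT} = e^{−0.0098·1.7143} = 0.983340
N(d₁) = 0.490778,  N(d₂) = 0.267704
Call price V = S·N(d₁) − K·e^{−rT}·N(d₂) = 61.828225 − 40.855489 = 20.972736
φ(d₁) = (1/√(2π))·e^{−d₁²/2} = 0.398836
Γ = φ(d₁) / (S·σ·√T) = 0.005306

price = 20.972736
Γ = 0.005306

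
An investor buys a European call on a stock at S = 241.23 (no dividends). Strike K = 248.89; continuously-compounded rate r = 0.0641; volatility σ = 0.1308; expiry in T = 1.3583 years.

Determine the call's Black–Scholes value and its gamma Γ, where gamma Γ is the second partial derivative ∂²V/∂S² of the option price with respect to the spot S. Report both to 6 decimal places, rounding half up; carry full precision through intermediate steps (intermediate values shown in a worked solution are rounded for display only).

price = 21.748174
Γ = 0.009838

σ√T = 0.1308·√1.3583 = 0.152442
d₁ = (ln(S/K) + (r+σ²/2)T) / (σ√T) = (ln(241.23/248.89) + (0.0641+0.1308²/2)·1.3583) / 0.152442 = (-0.031260 + 0.098686) / 0.152442 = 0.442306
d₂ = d₁ − σ√T = 0.442306 − 0.152442 = 0.289864
e^{−rT} = e^{−0.0641·1.3583} = 0.916616
N(d₁) = 0.670866,  N(d₂) = 0.614040
Call price V = S·N(d₁) − K·e^{−rT}·N(d₂) = 161.833034 − 140.084860 = 21.748174
φ(d₁) = (1/√(2π))·e^{−d₁²/2} = 0.361767
Γ = φ(d₁) / (S·σ·√T) = 0.009838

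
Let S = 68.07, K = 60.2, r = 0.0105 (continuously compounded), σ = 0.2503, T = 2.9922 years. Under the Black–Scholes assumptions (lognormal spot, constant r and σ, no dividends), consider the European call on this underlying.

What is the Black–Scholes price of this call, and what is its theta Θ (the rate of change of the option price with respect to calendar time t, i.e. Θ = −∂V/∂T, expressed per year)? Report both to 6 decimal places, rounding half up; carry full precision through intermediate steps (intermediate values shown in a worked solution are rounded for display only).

price = 16.366824
Θ = -2.007780

σ√T = 0.2503·√2.9922 = 0.432968
d₁ = (ln(S/K) + (r+σ²/2)T) / (σ√T) = (ln(68.07/60.2) + (0.0105+0.2503²/2)·2.9922) / 0.432968 = (0.122864 + 0.125149) / 0.432968 = 0.572820
d₂ = d₁ − σ√T = 0.572820 − 0.432968 = 0.139852
e^{−rT} = e^{−0.0105·2.9922} = 0.969070
N(d₁) = 0.716617,  N(d₂) = 0.555612
Call price V = S·N(d₁) − K·e^{−rT}·N(d₂) = 48.780110 − 32.413287 = 16.366824
φ(d₁) = (1/√(2π))·e^{−d₁²/2} = 0.338578
Θ = −S·φ(d₁)·σ/(2√T) − r·K·e^{−rT}·N(d₂) = −1.667440 − 0.340340 = -2.007780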